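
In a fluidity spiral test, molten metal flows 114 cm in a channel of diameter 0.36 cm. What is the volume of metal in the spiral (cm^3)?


Formula: V = pi * (d/2)^2 * L  (cylinder volume)
Radius = 0.36/2 = 0.18 cm
V = pi * 0.18^2 * 114 = 11.6038 cm^3

Answer: 11.6038 cm^3


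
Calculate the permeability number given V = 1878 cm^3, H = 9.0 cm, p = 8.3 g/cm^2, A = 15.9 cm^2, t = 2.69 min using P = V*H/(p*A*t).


Formula: Permeability Number P = (V * H) / (p * A * t)
Numerator: V * H = 1878 * 9.0 = 16902.0
Denominator: p * A * t = 8.3 * 15.9 * 2.69 = 354.9993
P = 16902.0 / 354.9993 = 47.6114


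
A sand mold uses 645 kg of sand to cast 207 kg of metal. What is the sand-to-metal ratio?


Formula: Sand-to-Metal Ratio = W_sand / W_metal
Ratio = 645 kg / 207 kg = 3.1159


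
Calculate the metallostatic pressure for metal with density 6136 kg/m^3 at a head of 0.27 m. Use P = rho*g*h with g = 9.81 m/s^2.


Formula: P = rho * g * h
rho * g = 6136 * 9.81 = 60194.16 N/m^3
P = 60194.16 * 0.27 = 16252.4232 Pa

16252.4232 Pa


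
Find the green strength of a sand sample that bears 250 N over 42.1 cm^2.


Formula: Compressive Strength = Force / Area
Strength = 250 N / 42.1 cm^2 = 5.9382 N/cm^2

Answer: 5.9382 N/cm^2


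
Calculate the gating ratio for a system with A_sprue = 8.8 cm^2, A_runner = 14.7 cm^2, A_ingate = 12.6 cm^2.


Sprue:Runner:Ingate = 1 : 14.7/8.8 : 12.6/8.8 = 1:1.67:1.43


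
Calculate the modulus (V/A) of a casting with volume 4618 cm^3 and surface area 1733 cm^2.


Formula: Casting Modulus M = V / A
M = 4618 cm^3 / 1733 cm^2 = 2.6647 cm

2.6647 cm


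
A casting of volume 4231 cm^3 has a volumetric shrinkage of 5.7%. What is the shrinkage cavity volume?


Formula: V_shrink = V_casting * shrinkage_pct / 100
V_shrink = 4231 cm^3 * 5.7 / 100 = 241.1670 cm^3


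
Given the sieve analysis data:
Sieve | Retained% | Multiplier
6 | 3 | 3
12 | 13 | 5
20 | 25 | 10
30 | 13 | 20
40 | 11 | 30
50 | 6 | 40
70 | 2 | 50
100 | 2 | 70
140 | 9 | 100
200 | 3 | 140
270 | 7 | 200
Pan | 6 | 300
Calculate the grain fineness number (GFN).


Formula: GFN = sum(pct * multiplier) / sum(pct)
sum(pct * multiplier) = 5914
sum(pct) = 100
GFN = 5914 / 100 = 59.14

Answer: 59.14


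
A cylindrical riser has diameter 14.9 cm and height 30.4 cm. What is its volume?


Formula: V = pi * (D/2)^2 * H  (cylinder volume)
Radius = D/2 = 14.9/2 = 7.45 cm
V = pi * 7.45^2 * 30.4 = 5300.7339 cm^3

5300.7339 cm^3


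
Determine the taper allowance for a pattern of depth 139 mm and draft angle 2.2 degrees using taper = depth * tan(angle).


Formula: taper = depth * tan(draft_angle)
tan(2.2 deg) = 0.0384161
taper = 139 mm * 0.0384161 = 5.3398 mm

Final answer: 5.3398 mm


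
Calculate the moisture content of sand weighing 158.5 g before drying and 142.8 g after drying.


Formula: MC = (W_wet - W_dry) / W_wet * 100
Water mass = 158.5 - 142.8 = 15.7 g
MC = 15.7 / 158.5 * 100 = 9.9054%

9.9054%


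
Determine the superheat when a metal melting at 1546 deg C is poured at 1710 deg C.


Formula: Superheat = T_pour - T_melt
Superheat = 1710 - 1546 = 164 deg C


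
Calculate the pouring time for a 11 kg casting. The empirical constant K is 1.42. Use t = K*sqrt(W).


Formula: t = K * sqrt(W)
sqrt(W) = sqrt(11) = 3.31662
t = 1.42 * 3.31662 = 4.7096 s

Final answer: 4.7096 s


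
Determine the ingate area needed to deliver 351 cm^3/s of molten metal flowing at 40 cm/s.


Formula: A_ingate = Q / v  (continuity equation)
A = 351 cm^3/s / 40 cm/s = 8.7750 cm^2


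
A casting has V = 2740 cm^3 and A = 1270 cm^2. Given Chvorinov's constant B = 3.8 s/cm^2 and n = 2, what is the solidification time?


Formula: t_s = B * (V/A)^n  (Chvorinov's rule, n=2)
Modulus M = V/A = 2740/1270 = 2.157480 cm
M^2 = 2.157480^2 = 4.654720 cm^2
t_s = 3.8 * 4.654720 = 17.6879 s

Final answer: 17.6879 s


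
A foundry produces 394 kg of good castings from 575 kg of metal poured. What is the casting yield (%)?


Formula: Casting Yield = (W_good / W_total) * 100
Yield = (394 kg / 575 kg) * 100 = 68.5217%

68.5217%


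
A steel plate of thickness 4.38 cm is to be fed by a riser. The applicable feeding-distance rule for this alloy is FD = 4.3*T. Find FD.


Formula: FD = 4.3 * T  (riser feeding-distance rule)
FD = 4.3 * 4.38 cm = 18.8340 cm

Final answer: 18.8340 cm


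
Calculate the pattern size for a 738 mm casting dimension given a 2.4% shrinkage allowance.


Formula: L_pattern = L_casting * (1 + shrinkage_rate/100)
Shrinkage factor = 1 + 2.4/100 = 1.024
L_pattern = 738 mm * 1.024 = 755.7120 mm


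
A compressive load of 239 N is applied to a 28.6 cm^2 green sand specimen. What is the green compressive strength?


Formula: Compressive Strength = Force / Area
Strength = 239 N / 28.6 cm^2 = 8.3566 N/cm^2


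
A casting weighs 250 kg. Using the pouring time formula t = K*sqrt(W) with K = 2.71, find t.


Formula: t = K * sqrt(W)
sqrt(W) = sqrt(250) = 15.81139
t = 2.71 * 15.81139 = 42.8489 s

42.8489 s


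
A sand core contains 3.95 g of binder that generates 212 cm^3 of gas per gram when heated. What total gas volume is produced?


Formula: V_gas = W_binder * gas_evolution_rate
V = 3.95 g * 212 cm^3/g = 837.4000 cm^3

837.4000 cm^3


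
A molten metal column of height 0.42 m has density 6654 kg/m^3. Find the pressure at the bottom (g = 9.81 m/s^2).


Formula: P = rho * g * h
rho * g = 6654 * 9.81 = 65275.74 N/m^3
P = 65275.74 * 0.42 = 27415.8108 Pa

27415.8108 Pa


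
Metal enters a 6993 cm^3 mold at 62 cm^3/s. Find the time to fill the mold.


Formula: t_fill = V_mold / Q_flow
t = 6993 cm^3 / 62 cm^3/s = 112.7903 s


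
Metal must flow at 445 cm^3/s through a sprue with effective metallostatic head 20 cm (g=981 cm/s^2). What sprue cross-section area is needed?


Formula: v = sqrt(2*g*h), A = Q/v
Velocity: v = sqrt(2 * 981 * 20) = sqrt(39240) = 198.0909 cm/s
Sprue area: A = Q / v = 445 / 198.0909 = 2.2464 cm^2

2.2464 cm^2


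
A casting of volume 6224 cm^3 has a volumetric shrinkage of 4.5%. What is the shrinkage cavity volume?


Formula: V_shrink = V_casting * shrinkage_pct / 100
V_shrink = 6224 cm^3 * 4.5 / 100 = 280.0800 cm^3

Answer: 280.0800 cm^3


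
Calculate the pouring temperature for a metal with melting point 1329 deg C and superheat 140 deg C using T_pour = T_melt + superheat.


Formula: T_pour = T_melt + Superheat
T_pour = 1329 + 140 = 1469 deg C

Final answer: 1469 deg C


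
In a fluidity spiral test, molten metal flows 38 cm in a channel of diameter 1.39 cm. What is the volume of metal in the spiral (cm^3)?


Formula: V = pi * (d/2)^2 * L  (cylinder volume)
Radius = 1.39/2 = 0.695 cm
V = pi * 0.695^2 * 38 = 57.6638 cm^3

Answer: 57.6638 cm^3


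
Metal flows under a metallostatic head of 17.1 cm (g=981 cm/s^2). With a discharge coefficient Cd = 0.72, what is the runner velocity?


Formula: v = Cd * sqrt(2 * g * h)  (Torricelli with discharge coefficient)
2*g*h = 2 * 981 * 17.1 = 33550.2 cm^2/s^2
sqrt(33550.2) = 183.16714 cm/s
v = 0.72 * 183.16714 = 131.8803 cm/s

Answer: 131.8803 cm/s


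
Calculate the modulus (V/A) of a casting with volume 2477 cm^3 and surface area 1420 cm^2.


Formula: Casting Modulus M = V / A
M = 2477 cm^3 / 1420 cm^2 = 1.7444 cm

Final answer: 1.7444 cm


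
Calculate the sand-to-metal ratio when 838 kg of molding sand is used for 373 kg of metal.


Formula: Sand-to-Metal Ratio = W_sand / W_metal
Ratio = 838 kg / 373 kg = 2.2466


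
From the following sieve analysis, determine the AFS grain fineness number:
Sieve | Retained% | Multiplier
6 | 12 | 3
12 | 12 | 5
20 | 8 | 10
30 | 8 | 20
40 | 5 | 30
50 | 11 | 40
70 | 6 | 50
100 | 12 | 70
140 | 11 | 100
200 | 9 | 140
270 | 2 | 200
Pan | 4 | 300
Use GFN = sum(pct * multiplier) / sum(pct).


Formula: GFN = sum(pct * multiplier) / sum(pct)
sum(pct * multiplier) = 6026
sum(pct) = 100
GFN = 6026 / 100 = 60.26

Final answer: 60.26


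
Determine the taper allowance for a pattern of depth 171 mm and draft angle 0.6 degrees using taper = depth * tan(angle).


Formula: taper = depth * tan(draft_angle)
tan(0.6 deg) = 0.0104724
taper = 171 mm * 0.0104724 = 1.7908 mm

1.7908 mm


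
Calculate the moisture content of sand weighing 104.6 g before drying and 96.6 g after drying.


Formula: MC = (W_wet - W_dry) / W_wet * 100
Water mass = 104.6 - 96.6 = 8.0 g
MC = 8.0 / 104.6 * 100 = 7.6482%


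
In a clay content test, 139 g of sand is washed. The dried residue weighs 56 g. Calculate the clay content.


Formula: Clay% = (W_total - W_washed) / W_total * 100
Clay mass = 139 - 56 = 83 g
Clay% = 83 / 139 * 100 = 59.7122%

Final answer: 59.7122%


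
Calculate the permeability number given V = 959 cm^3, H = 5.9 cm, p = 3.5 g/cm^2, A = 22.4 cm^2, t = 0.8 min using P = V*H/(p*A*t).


Formula: Permeability Number P = (V * H) / (p * A * t)
Numerator: V * H = 959 * 5.9 = 5658.1
Denominator: p * A * t = 3.5 * 22.4 * 0.8 = 62.72
P = 5658.1 / 62.72 = 90.2121

90.2121


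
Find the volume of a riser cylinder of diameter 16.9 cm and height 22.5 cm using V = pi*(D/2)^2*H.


Formula: V = pi * (D/2)^2 * H  (cylinder volume)
Radius = D/2 = 16.9/2 = 8.45 cm
V = pi * 8.45^2 * 22.5 = 5047.1453 cm^3

Final answer: 5047.1453 cm^3


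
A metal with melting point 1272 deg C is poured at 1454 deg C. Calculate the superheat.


Formula: Superheat = T_pour - T_melt
Superheat = 1454 - 1272 = 182 deg C

Final answer: 182 deg C


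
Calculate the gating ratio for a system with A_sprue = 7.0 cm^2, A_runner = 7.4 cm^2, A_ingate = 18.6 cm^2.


Sprue:Runner:Ingate = 1 : 7.4/7.0 : 18.6/7.0 = 1:1.06:2.66


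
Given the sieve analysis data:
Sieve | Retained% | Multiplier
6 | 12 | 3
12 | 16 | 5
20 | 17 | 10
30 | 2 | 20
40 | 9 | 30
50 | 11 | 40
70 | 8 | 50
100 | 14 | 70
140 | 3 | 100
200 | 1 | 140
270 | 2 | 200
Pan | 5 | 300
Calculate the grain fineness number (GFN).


Formula: GFN = sum(pct * multiplier) / sum(pct)
sum(pct * multiplier) = 4756
sum(pct) = 100
GFN = 4756 / 100 = 47.56


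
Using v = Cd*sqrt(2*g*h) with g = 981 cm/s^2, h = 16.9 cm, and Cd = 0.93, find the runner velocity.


Formula: v = Cd * sqrt(2 * g * h)  (Torricelli with discharge coefficient)
2*g*h = 2 * 981 * 16.9 = 33157.8 cm^2/s^2
sqrt(33157.8) = 182.09283 cm/s
v = 0.93 * 182.09283 = 169.3463 cm/s

Final answer: 169.3463 cm/s


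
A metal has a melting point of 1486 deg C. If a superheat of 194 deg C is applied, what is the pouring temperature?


Formula: T_pour = T_melt + Superheat
T_pour = 1486 + 194 = 1680 deg C

1680 deg C


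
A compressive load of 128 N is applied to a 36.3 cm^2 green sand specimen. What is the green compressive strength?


Formula: Compressive Strength = Force / Area
Strength = 128 N / 36.3 cm^2 = 3.5262 N/cm^2

Answer: 3.5262 N/cm^2


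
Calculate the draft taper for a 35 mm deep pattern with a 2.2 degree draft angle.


Formula: taper = depth * tan(draft_angle)
tan(2.2 deg) = 0.0384161
taper = 35 mm * 0.0384161 = 1.3446 mm


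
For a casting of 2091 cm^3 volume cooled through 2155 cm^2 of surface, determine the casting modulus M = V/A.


Formula: Casting Modulus M = V / A
M = 2091 cm^3 / 2155 cm^2 = 0.9703 cm

0.9703 cm


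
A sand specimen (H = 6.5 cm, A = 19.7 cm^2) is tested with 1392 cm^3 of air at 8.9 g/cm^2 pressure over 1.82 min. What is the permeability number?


Formula: Permeability Number P = (V * H) / (p * A * t)
Numerator: V * H = 1392 * 6.5 = 9048.0
Denominator: p * A * t = 8.9 * 19.7 * 1.82 = 319.1006
P = 9048.0 / 319.1006 = 28.3547

28.3547


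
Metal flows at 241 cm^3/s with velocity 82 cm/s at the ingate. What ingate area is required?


Formula: A_ingate = Q / v  (continuity equation)
A = 241 cm^3/s / 82 cm/s = 2.9390 cm^2

Final answer: 2.9390 cm^2


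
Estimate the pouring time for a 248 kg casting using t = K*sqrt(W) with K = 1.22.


Formula: t = K * sqrt(W)
sqrt(W) = sqrt(248) = 15.74802
t = 1.22 * 15.74802 = 19.2126 s

Answer: 19.2126 s


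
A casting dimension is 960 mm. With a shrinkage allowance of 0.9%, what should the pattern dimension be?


Formula: L_pattern = L_casting * (1 + shrinkage_rate/100)
Shrinkage factor = 1 + 0.9/100 = 1.009
L_pattern = 960 mm * 1.009 = 968.6400 mm

Answer: 968.6400 mm


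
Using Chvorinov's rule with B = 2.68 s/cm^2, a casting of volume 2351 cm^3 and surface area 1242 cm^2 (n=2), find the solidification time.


Formula: t_s = B * (V/A)^n  (Chvorinov's rule, n=2)
Modulus M = V/A = 2351/1242 = 1.892915 cm
M^2 = 1.892915^2 = 3.583127 cm^2
t_s = 2.68 * 3.583127 = 9.6028 s

Answer: 9.6028 s


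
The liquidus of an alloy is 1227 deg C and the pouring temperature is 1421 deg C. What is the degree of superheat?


Formula: Superheat = T_pour - T_melt
Superheat = 1421 - 1227 = 194 deg C


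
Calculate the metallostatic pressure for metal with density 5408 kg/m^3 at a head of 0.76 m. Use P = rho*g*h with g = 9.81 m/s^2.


Formula: P = rho * g * h
rho * g = 5408 * 9.81 = 53052.48 N/m^3
P = 53052.48 * 0.76 = 40319.8848 Pa

Final answer: 40319.8848 Pa


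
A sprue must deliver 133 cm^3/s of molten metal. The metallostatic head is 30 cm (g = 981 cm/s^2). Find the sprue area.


Formula: v = sqrt(2*g*h), A = Q/v
Velocity: v = sqrt(2 * 981 * 30) = sqrt(58860) = 242.6108 cm/s
Sprue area: A = Q / v = 133 / 242.6108 = 0.5482 cm^2

Answer: 0.5482 cm^2


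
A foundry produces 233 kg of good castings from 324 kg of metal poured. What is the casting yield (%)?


Formula: Casting Yield = (W_good / W_total) * 100
Yield = (233 kg / 324 kg) * 100 = 71.9136%


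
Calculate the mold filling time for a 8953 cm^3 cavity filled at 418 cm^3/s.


Formula: t_fill = V_mold / Q_flow
t = 8953 cm^3 / 418 cm^3/s = 21.4187 s

Answer: 21.4187 s


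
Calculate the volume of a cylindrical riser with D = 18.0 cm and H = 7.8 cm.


Formula: V = pi * (D/2)^2 * H  (cylinder volume)
Radius = D/2 = 18.0/2 = 9.0 cm
V = pi * 9.0^2 * 7.8 = 1984.8582 cm^3

Final answer: 1984.8582 cm^3


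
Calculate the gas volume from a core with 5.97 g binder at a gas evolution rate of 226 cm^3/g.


Formula: V_gas = W_binder * gas_evolution_rate
V = 5.97 g * 226 cm^3/g = 1349.2200 cm^3

1349.2200 cm^3


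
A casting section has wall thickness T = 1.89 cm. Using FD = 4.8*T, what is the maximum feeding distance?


Formula: FD = 4.8 * T  (riser feeding-distance rule)
FD = 4.8 * 1.89 cm = 9.0720 cm

Answer: 9.0720 cm


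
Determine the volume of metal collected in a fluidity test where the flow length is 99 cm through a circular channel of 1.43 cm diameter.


Formula: V = pi * (d/2)^2 * L  (cylinder volume)
Radius = 1.43/2 = 0.715 cm
V = pi * 0.715^2 * 99 = 159.0000 cm^3


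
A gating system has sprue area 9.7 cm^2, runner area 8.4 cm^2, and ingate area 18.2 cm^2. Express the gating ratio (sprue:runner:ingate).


Sprue:Runner:Ingate = 1 : 8.4/9.7 : 18.2/9.7 = 1:0.87:1.88

1:0.87:1.88


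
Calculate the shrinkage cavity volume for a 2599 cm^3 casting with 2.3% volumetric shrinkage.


Formula: V_shrink = V_casting * shrinkage_pct / 100
V_shrink = 2599 cm^3 * 2.3 / 100 = 59.7770 cm^3

Final answer: 59.7770 cm^3


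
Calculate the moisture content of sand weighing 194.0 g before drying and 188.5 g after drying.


Formula: MC = (W_wet - W_dry) / W_wet * 100
Water mass = 194.0 - 188.5 = 5.5 g
MC = 5.5 / 194.0 * 100 = 2.8351%

2.8351%


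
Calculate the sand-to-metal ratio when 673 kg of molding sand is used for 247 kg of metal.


Formula: Sand-to-Metal Ratio = W_sand / W_metal
Ratio = 673 kg / 247 kg = 2.7247

Answer: 2.7247


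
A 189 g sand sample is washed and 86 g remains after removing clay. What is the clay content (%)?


Formula: Clay% = (W_total - W_washed) / W_total * 100
Clay mass = 189 - 86 = 103 g
Clay% = 103 / 189 * 100 = 54.4974%


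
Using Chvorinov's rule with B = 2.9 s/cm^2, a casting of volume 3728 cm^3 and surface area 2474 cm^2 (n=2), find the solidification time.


Formula: t_s = B * (V/A)^n  (Chvorinov's rule, n=2)
Modulus M = V/A = 3728/2474 = 1.506871 cm
M^2 = 1.506871^2 = 2.270660 cm^2
t_s = 2.9 * 2.270660 = 6.5849 s

Final answer: 6.5849 s


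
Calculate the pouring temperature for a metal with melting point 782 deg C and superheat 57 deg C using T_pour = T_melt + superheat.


Formula: T_pour = T_melt + Superheat
T_pour = 782 + 57 = 839 deg C

Final answer: 839 deg C


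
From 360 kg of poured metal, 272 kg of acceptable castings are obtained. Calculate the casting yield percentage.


Formula: Casting Yield = (W_good / W_total) * 100
Yield = (272 kg / 360 kg) * 100 = 75.5556%

Final answer: 75.5556%


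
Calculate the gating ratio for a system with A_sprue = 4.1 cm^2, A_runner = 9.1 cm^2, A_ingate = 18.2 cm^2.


Sprue:Runner:Ingate = 1 : 9.1/4.1 : 18.2/4.1 = 1:2.22:4.44

1:2.22:4.44


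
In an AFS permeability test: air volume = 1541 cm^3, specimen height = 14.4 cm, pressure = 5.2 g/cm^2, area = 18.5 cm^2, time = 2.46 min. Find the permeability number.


Formula: Permeability Number P = (V * H) / (p * A * t)
Numerator: V * H = 1541 * 14.4 = 22190.4
Denominator: p * A * t = 5.2 * 18.5 * 2.46 = 236.652
P = 22190.4 / 236.652 = 93.7681


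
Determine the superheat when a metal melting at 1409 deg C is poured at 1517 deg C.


Formula: Superheat = T_pour - T_melt
Superheat = 1517 - 1409 = 108 deg C

Answer: 108 deg C


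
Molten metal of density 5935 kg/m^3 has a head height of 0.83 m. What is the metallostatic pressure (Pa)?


Formula: P = rho * g * h
rho * g = 5935 * 9.81 = 58222.35 N/m^3
P = 58222.35 * 0.83 = 48324.5505 Pa


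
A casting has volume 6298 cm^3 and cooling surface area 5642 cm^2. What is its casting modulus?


Formula: Casting Modulus M = V / A
M = 6298 cm^3 / 5642 cm^2 = 1.1163 cm


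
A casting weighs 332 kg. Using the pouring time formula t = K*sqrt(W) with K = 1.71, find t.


Formula: t = K * sqrt(W)
sqrt(W) = sqrt(332) = 18.22087
t = 1.71 * 18.22087 = 31.1577 s

Final answer: 31.1577 s


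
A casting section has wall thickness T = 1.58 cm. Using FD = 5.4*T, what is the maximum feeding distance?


Formula: FD = 5.4 * T  (riser feeding-distance rule)
FD = 5.4 * 1.58 cm = 8.5320 cm

8.5320 cm


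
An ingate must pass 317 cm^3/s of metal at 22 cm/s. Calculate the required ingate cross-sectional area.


Formula: A_ingate = Q / v  (continuity equation)
A = 317 cm^3/s / 22 cm/s = 14.4091 cm^2


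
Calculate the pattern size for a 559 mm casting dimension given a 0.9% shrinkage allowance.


Formula: L_pattern = L_casting * (1 + shrinkage_rate/100)
Shrinkage factor = 1 + 0.9/100 = 1.009
L_pattern = 559 mm * 1.009 = 564.0310 mm

Final answer: 564.0310 mm


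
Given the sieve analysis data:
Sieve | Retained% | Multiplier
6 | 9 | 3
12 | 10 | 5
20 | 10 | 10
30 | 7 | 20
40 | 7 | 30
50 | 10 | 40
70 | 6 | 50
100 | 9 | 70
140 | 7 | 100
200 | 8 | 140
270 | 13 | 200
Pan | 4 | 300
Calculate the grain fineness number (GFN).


Formula: GFN = sum(pct * multiplier) / sum(pct)
sum(pct * multiplier) = 7477
sum(pct) = 100
GFN = 7477 / 100 = 74.77

Answer: 74.77


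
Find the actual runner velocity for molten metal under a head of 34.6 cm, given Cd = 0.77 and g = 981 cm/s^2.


Formula: v = Cd * sqrt(2 * g * h)  (Torricelli with discharge coefficient)
2*g*h = 2 * 981 * 34.6 = 67885.2 cm^2/s^2
sqrt(67885.2) = 260.54788 cm/s
v = 0.77 * 260.54788 = 200.6219 cm/s

200.6219 cm/s


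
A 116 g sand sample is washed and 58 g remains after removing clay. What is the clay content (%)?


Formula: Clay% = (W_total - W_washed) / W_total * 100
Clay mass = 116 - 58 = 58 g
Clay% = 58 / 116 * 100 = 50.0000%

Final answer: 50.0000%


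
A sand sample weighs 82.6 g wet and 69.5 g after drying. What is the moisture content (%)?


Formula: MC = (W_wet - W_dry) / W_wet * 100
Water mass = 82.6 - 69.5 = 13.1 g
MC = 13.1 / 82.6 * 100 = 15.8596%

Answer: 15.8596%


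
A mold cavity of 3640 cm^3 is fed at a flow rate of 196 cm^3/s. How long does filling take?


Formula: t_fill = V_mold / Q_flow
t = 3640 cm^3 / 196 cm^3/s = 18.5714 s


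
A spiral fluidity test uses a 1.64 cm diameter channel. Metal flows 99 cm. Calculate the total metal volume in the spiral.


Formula: V = pi * (d/2)^2 * L  (cylinder volume)
Radius = 1.64/2 = 0.82 cm
V = pi * 0.82^2 * 99 = 209.1283 cm^3

209.1283 cm^3


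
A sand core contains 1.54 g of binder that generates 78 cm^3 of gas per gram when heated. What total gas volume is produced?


Formula: V_gas = W_binder * gas_evolution_rate
V = 1.54 g * 78 cm^3/g = 120.1200 cm^3

120.1200 cm^3


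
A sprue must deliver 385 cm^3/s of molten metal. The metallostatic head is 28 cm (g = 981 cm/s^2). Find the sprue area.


Formula: v = sqrt(2*g*h), A = Q/v
Velocity: v = sqrt(2 * 981 * 28) = sqrt(54936) = 234.3843 cm/s
Sprue area: A = Q / v = 385 / 234.3843 = 1.6426 cm^2

1.6426 cm^2


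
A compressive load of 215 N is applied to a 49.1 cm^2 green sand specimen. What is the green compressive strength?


Formula: Compressive Strength = Force / Area
Strength = 215 N / 49.1 cm^2 = 4.3788 N/cm^2

4.3788 N/cm^2


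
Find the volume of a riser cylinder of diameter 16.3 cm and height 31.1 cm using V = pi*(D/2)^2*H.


Formula: V = pi * (D/2)^2 * H  (cylinder volume)
Radius = D/2 = 16.3/2 = 8.15 cm
V = pi * 8.15^2 * 31.1 = 6489.7128 cm^3

Answer: 6489.7128 cm^3


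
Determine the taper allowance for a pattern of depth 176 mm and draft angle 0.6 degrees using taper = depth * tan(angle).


Formula: taper = depth * tan(draft_angle)
tan(0.6 deg) = 0.0104724
taper = 176 mm * 0.0104724 = 1.8431 mm

1.8431 mm


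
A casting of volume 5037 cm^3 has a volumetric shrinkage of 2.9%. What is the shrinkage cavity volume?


Formula: V_shrink = V_casting * shrinkage_pct / 100
V_shrink = 5037 cm^3 * 2.9 / 100 = 146.0730 cm^3


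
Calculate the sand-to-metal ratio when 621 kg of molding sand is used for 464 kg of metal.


Formula: Sand-to-Metal Ratio = W_sand / W_metal
Ratio = 621 kg / 464 kg = 1.3384

1.3384


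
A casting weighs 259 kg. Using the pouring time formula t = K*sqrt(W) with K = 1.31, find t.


Formula: t = K * sqrt(W)
sqrt(W) = sqrt(259) = 16.09348
t = 1.31 * 16.09348 = 21.0825 s


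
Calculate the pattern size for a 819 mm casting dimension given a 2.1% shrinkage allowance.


Formula: L_pattern = L_casting * (1 + shrinkage_rate/100)
Shrinkage factor = 1 + 2.1/100 = 1.021
L_pattern = 819 mm * 1.021 = 836.1990 mm

Final answer: 836.1990 mm


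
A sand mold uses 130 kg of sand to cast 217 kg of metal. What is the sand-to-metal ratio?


Formula: Sand-to-Metal Ratio = W_sand / W_metal
Ratio = 130 kg / 217 kg = 0.5991

Answer: 0.5991


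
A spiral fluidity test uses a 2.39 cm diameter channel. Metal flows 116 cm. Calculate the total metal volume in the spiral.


Formula: V = pi * (d/2)^2 * L  (cylinder volume)
Radius = 2.39/2 = 1.195 cm
V = pi * 1.195^2 * 116 = 520.4077 cm^3


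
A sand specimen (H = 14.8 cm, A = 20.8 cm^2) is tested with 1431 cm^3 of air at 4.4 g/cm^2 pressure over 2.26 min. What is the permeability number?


Formula: Permeability Number P = (V * H) / (p * A * t)
Numerator: V * H = 1431 * 14.8 = 21178.8
Denominator: p * A * t = 4.4 * 20.8 * 2.26 = 206.8352
P = 21178.8 / 206.8352 = 102.3946

102.3946


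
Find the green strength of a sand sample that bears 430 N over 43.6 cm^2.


Formula: Compressive Strength = Force / Area
Strength = 430 N / 43.6 cm^2 = 9.8624 N/cm^2

Final answer: 9.8624 N/cm^2


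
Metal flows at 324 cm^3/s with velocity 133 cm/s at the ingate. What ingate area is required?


Formula: A_ingate = Q / v  (continuity equation)
A = 324 cm^3/s / 133 cm/s = 2.4361 cm^2

Answer: 2.4361 cm^2


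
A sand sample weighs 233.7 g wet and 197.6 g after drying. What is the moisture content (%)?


Formula: MC = (W_wet - W_dry) / W_wet * 100
Water mass = 233.7 - 197.6 = 36.1 g
MC = 36.1 / 233.7 * 100 = 15.4472%

15.4472%


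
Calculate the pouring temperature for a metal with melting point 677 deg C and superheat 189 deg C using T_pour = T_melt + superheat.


Formula: T_pour = T_melt + Superheat
T_pour = 677 + 189 = 866 deg C

Final answer: 866 deg C


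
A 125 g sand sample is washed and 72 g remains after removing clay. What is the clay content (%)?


Formula: Clay% = (W_total - W_washed) / W_total * 100
Clay mass = 125 - 72 = 53 g
Clay% = 53 / 125 * 100 = 42.4000%

42.4000%


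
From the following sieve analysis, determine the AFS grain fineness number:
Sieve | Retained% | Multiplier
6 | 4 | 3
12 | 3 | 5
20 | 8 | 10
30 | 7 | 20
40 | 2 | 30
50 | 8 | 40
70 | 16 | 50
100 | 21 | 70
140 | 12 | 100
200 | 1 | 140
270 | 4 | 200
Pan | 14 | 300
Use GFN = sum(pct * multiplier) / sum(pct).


Formula: GFN = sum(pct * multiplier) / sum(pct)
sum(pct * multiplier) = 9237
sum(pct) = 100
GFN = 9237 / 100 = 92.37


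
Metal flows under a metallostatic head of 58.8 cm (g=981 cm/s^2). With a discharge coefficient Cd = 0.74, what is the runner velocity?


Formula: v = Cd * sqrt(2 * g * h)  (Torricelli with discharge coefficient)
2*g*h = 2 * 981 * 58.8 = 115365.6 cm^2/s^2
sqrt(115365.6) = 339.65512 cm/s
v = 0.74 * 339.65512 = 251.3448 cm/s

Final answer: 251.3448 cm/s


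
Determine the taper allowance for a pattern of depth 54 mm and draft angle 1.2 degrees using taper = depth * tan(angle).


Formula: taper = depth * tan(draft_angle)
tan(1.2 deg) = 0.0209470
taper = 54 mm * 0.0209470 = 1.1311 mm


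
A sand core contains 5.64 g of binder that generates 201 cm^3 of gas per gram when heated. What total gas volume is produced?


Formula: V_gas = W_binder * gas_evolution_rate
V = 5.64 g * 201 cm^3/g = 1133.6400 cm^3


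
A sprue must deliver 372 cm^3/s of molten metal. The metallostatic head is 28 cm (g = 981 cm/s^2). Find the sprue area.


Formula: v = sqrt(2*g*h), A = Q/v
Velocity: v = sqrt(2 * 981 * 28) = sqrt(54936) = 234.3843 cm/s
Sprue area: A = Q / v = 372 / 234.3843 = 1.5871 cm^2

1.5871 cm^2


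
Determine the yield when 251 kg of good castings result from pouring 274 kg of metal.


Formula: Casting Yield = (W_good / W_total) * 100
Yield = (251 kg / 274 kg) * 100 = 91.6058%

Answer: 91.6058%


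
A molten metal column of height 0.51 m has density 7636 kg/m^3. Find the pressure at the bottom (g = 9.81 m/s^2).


Formula: P = rho * g * h
rho * g = 7636 * 9.81 = 74909.16 N/m^3
P = 74909.16 * 0.51 = 38203.6716 Pa


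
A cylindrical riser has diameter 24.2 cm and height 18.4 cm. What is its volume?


Formula: V = pi * (D/2)^2 * H  (cylinder volume)
Radius = D/2 = 24.2/2 = 12.1 cm
V = pi * 12.1^2 * 18.4 = 8463.2747 cm^3

Final answer: 8463.2747 cm^3


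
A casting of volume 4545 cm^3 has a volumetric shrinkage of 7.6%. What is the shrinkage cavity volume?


Formula: V_shrink = V_casting * shrinkage_pct / 100
V_shrink = 4545 cm^3 * 7.6 / 100 = 345.4200 cm^3

Answer: 345.4200 cm^3


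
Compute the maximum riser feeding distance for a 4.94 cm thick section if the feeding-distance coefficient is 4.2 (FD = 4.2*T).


Formula: FD = 4.2 * T  (riser feeding-distance rule)
FD = 4.2 * 4.94 cm = 20.7480 cm

Final answer: 20.7480 cm


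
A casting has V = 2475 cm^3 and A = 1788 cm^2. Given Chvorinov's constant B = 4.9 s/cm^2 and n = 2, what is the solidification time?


Formula: t_s = B * (V/A)^n  (Chvorinov's rule, n=2)
Modulus M = V/A = 2475/1788 = 1.384228 cm
M^2 = 1.384228^2 = 1.916087 cm^2
t_s = 4.9 * 1.916087 = 9.3888 s

Final answer: 9.3888 s


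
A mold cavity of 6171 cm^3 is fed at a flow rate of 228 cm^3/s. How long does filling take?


Formula: t_fill = V_mold / Q_flow
t = 6171 cm^3 / 228 cm^3/s = 27.0658 s


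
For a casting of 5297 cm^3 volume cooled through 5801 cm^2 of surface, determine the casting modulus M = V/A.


Formula: Casting Modulus M = V / A
M = 5297 cm^3 / 5801 cm^2 = 0.9131 cm


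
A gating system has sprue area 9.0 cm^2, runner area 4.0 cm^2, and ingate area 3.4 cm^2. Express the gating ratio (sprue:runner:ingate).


Sprue:Runner:Ingate = 1 : 4.0/9.0 : 3.4/9.0 = 1:0.44:0.38

Answer: 1:0.44:0.38


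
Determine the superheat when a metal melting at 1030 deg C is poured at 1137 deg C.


Formula: Superheat = T_pour - T_melt
Superheat = 1137 - 1030 = 107 deg C

Final answer: 107 deg C


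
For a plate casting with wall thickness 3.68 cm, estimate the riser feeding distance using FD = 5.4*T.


Formula: FD = 5.4 * T  (riser feeding-distance rule)
FD = 5.4 * 3.68 cm = 19.8720 cm

Final answer: 19.8720 cm


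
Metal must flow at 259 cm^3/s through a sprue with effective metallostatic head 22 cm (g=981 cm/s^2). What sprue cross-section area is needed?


Formula: v = sqrt(2*g*h), A = Q/v
Velocity: v = sqrt(2 * 981 * 22) = sqrt(43164) = 207.7595 cm/s
Sprue area: A = Q / v = 259 / 207.7595 = 1.2466 cm^2


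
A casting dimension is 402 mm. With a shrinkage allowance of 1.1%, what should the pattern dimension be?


Formula: L_pattern = L_casting * (1 + shrinkage_rate/100)
Shrinkage factor = 1 + 1.1/100 = 1.011
L_pattern = 402 mm * 1.011 = 406.4220 mm

Final answer: 406.4220 mm


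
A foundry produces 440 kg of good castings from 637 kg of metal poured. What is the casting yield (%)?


Formula: Casting Yield = (W_good / W_total) * 100
Yield = (440 kg / 637 kg) * 100 = 69.0738%

Answer: 69.0738%


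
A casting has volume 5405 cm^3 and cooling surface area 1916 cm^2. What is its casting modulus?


Formula: Casting Modulus M = V / A
M = 5405 cm^3 / 1916 cm^2 = 2.8210 cm

2.8210 cm


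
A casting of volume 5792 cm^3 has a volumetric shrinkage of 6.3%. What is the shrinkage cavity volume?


Formula: V_shrink = V_casting * shrinkage_pct / 100
V_shrink = 5792 cm^3 * 6.3 / 100 = 364.8960 cm^3

364.8960 cm^3


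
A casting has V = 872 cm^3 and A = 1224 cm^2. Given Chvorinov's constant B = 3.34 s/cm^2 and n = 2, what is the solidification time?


Formula: t_s = B * (V/A)^n  (Chvorinov's rule, n=2)
Modulus M = V/A = 872/1224 = 0.712418 cm
M^2 = 0.712418^2 = 0.507539 cm^2
t_s = 3.34 * 0.507539 = 1.6952 s

Answer: 1.6952 s


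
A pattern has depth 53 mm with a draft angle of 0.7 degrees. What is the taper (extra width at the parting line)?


Formula: taper = depth * tan(draft_angle)
tan(0.7 deg) = 0.0122179
taper = 53 mm * 0.0122179 = 0.6475 mm

0.6475 mm


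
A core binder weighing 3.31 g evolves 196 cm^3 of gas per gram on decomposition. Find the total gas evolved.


Formula: V_gas = W_binder * gas_evolution_rate
V = 3.31 g * 196 cm^3/g = 648.7600 cm^3

Final answer: 648.7600 cm^3


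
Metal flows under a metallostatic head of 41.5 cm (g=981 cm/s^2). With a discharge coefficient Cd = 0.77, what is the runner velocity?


Formula: v = Cd * sqrt(2 * g * h)  (Torricelli with discharge coefficient)
2*g*h = 2 * 981 * 41.5 = 81423.0 cm^2/s^2
sqrt(81423.0) = 285.34716 cm/s
v = 0.77 * 285.34716 = 219.7173 cm/s


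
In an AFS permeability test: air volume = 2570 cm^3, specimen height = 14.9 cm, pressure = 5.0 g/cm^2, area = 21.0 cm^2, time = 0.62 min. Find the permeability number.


Formula: Permeability Number P = (V * H) / (p * A * t)
Numerator: V * H = 2570 * 14.9 = 38293.0
Denominator: p * A * t = 5.0 * 21.0 * 0.62 = 65.1
P = 38293.0 / 65.1 = 588.2181

Final answer: 588.2181


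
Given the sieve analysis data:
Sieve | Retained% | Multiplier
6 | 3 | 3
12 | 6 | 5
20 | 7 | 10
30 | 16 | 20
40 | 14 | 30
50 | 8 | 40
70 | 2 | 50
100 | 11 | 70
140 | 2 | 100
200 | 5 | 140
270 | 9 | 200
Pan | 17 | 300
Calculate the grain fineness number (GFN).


Formula: GFN = sum(pct * multiplier) / sum(pct)
sum(pct * multiplier) = 9839
sum(pct) = 100
GFN = 9839 / 100 = 98.39

Final answer: 98.39


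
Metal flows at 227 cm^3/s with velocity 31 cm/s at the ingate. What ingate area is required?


Formula: A_ingate = Q / v  (continuity equation)
A = 227 cm^3/s / 31 cm/s = 7.3226 cm^2

7.3226 cm^2


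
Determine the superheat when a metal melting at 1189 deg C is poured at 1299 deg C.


Formula: Superheat = T_pour - T_melt
Superheat = 1299 - 1189 = 110 deg C

Answer: 110 deg C


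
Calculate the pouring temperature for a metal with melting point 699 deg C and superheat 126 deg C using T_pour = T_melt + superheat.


Formula: T_pour = T_melt + Superheat
T_pour = 699 + 126 = 825 deg C


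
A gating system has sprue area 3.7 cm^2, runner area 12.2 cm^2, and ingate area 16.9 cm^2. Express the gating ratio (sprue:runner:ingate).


Sprue:Runner:Ingate = 1 : 12.2/3.7 : 16.9/3.7 = 1:3.30:4.57

Final answer: 1:3.30:4.57


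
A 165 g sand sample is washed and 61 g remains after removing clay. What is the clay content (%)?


Formula: Clay% = (W_total - W_washed) / W_total * 100
Clay mass = 165 - 61 = 104 g
Clay% = 104 / 165 * 100 = 63.0303%


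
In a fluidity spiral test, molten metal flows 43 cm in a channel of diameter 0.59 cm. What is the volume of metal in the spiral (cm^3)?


Formula: V = pi * (d/2)^2 * L  (cylinder volume)
Radius = 0.59/2 = 0.295 cm
V = pi * 0.295^2 * 43 = 11.7561 cm^3


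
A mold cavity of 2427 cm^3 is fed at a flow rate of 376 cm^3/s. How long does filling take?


Formula: t_fill = V_mold / Q_flow
t = 2427 cm^3 / 376 cm^3/s = 6.4548 s


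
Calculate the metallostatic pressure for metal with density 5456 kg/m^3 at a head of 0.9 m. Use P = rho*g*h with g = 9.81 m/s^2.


Formula: P = rho * g * h
rho * g = 5456 * 9.81 = 53523.36 N/m^3
P = 53523.36 * 0.9 = 48171.0240 Pa


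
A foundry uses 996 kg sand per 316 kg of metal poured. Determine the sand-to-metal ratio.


Formula: Sand-to-Metal Ratio = W_sand / W_metal
Ratio = 996 kg / 316 kg = 3.1519

Final answer: 3.1519


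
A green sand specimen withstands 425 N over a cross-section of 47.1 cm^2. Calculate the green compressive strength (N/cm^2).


Formula: Compressive Strength = Force / Area
Strength = 425 N / 47.1 cm^2 = 9.0234 N/cm^2

Answer: 9.0234 N/cm^2


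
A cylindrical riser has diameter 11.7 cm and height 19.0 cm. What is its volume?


Formula: V = pi * (D/2)^2 * H  (cylinder volume)
Radius = D/2 = 11.7/2 = 5.85 cm
V = pi * 5.85^2 * 19.0 = 2042.7499 cm^3

Answer: 2042.7499 cm^3


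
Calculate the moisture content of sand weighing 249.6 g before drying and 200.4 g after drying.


Formula: MC = (W_wet - W_dry) / W_wet * 100
Water mass = 249.6 - 200.4 = 49.2 g
MC = 49.2 / 249.6 * 100 = 19.7115%


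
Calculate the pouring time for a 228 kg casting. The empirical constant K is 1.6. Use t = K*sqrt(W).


Formula: t = K * sqrt(W)
sqrt(W) = sqrt(228) = 15.09967
t = 1.6 * 15.09967 = 24.1595 s

Final answer: 24.1595 s


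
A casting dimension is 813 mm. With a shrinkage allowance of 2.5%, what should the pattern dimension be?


Formula: L_pattern = L_casting * (1 + shrinkage_rate/100)
Shrinkage factor = 1 + 2.5/100 = 1.025
L_pattern = 813 mm * 1.025 = 833.3250 mm

Answer: 833.3250 mm


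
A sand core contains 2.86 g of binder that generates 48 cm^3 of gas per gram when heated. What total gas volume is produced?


Formula: V_gas = W_binder * gas_evolution_rate
V = 2.86 g * 48 cm^3/g = 137.2800 cm^3


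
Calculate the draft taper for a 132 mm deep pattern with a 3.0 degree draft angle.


Formula: taper = depth * tan(draft_angle)
tan(3.0 deg) = 0.0524078
taper = 132 mm * 0.0524078 = 6.9178 mm

Final answer: 6.9178 mm


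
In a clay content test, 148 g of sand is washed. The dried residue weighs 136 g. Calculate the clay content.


Formula: Clay% = (W_total - W_washed) / W_total * 100
Clay mass = 148 - 136 = 12 g
Clay% = 12 / 148 * 100 = 8.1081%


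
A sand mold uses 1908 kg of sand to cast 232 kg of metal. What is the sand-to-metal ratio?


Formula: Sand-to-Metal Ratio = W_sand / W_metal
Ratio = 1908 kg / 232 kg = 8.2241

Final answer: 8.2241


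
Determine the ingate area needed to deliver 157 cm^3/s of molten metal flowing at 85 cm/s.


Formula: A_ingate = Q / v  (continuity equation)
A = 157 cm^3/s / 85 cm/s = 1.8471 cm^2


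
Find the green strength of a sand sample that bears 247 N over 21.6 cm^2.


Formula: Compressive Strength = Force / Area
Strength = 247 N / 21.6 cm^2 = 11.4352 N/cm^2

Answer: 11.4352 N/cm^2


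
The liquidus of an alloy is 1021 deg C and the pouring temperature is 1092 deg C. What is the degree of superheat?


Formula: Superheat = T_pour - T_melt
Superheat = 1092 - 1021 = 71 deg C

Answer: 71 deg C


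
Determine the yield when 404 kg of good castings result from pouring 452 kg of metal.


Formula: Casting Yield = (W_good / W_total) * 100
Yield = (404 kg / 452 kg) * 100 = 89.3805%

89.3805%


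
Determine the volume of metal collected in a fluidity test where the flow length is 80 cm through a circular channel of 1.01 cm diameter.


Formula: V = pi * (d/2)^2 * L  (cylinder volume)
Radius = 1.01/2 = 0.505 cm
V = pi * 0.505^2 * 80 = 64.0948 cm^3

64.0948 cm^3


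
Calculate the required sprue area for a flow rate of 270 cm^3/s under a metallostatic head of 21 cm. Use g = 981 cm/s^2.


Formula: v = sqrt(2*g*h), A = Q/v
Velocity: v = sqrt(2 * 981 * 21) = sqrt(41202) = 202.9828 cm/s
Sprue area: A = Q / v = 270 / 202.9828 = 1.3302 cm^2

Answer: 1.3302 cm^2


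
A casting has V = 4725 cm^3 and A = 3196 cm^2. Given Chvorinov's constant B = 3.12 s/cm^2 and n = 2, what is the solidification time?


Formula: t_s = B * (V/A)^n  (Chvorinov's rule, n=2)
Modulus M = V/A = 4725/3196 = 1.478411 cm
M^2 = 1.478411^2 = 2.185699 cm^2
t_s = 3.12 * 2.185699 = 6.8194 s


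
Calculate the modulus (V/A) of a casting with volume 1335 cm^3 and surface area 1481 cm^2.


Formula: Casting Modulus M = V / A
M = 1335 cm^3 / 1481 cm^2 = 0.9014 cm

0.9014 cm


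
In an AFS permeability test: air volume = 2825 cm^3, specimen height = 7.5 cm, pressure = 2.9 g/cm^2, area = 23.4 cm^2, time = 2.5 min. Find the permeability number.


Formula: Permeability Number P = (V * H) / (p * A * t)
Numerator: V * H = 2825 * 7.5 = 21187.5
Denominator: p * A * t = 2.9 * 23.4 * 2.5 = 169.65
P = 21187.5 / 169.65 = 124.8895


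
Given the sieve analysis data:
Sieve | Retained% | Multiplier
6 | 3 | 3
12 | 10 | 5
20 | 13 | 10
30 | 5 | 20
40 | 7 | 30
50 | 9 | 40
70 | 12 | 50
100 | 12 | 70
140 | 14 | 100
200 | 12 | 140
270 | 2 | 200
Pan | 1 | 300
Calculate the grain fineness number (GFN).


Formula: GFN = sum(pct * multiplier) / sum(pct)
sum(pct * multiplier) = 6079
sum(pct) = 100
GFN = 6079 / 100 = 60.79

Final answer: 60.79


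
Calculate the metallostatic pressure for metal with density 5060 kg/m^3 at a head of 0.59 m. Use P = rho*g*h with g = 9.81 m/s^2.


Formula: P = rho * g * h
rho * g = 5060 * 9.81 = 49638.6 N/m^3
P = 49638.6 * 0.59 = 29286.7740 Pa

Final answer: 29286.7740 Pa


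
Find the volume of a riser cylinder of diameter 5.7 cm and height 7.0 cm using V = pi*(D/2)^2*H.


Formula: V = pi * (D/2)^2 * H  (cylinder volume)
Radius = D/2 = 5.7/2 = 2.85 cm
V = pi * 2.85^2 * 7.0 = 178.6231 cm^3

Final answer: 178.6231 cm^3


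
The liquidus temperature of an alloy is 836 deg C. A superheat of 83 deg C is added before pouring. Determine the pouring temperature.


Formula: T_pour = T_melt + Superheat
T_pour = 836 + 83 = 919 deg C

919 deg C


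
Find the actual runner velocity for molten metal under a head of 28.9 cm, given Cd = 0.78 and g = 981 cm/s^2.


Formula: v = Cd * sqrt(2 * g * h)  (Torricelli with discharge coefficient)
2*g*h = 2 * 981 * 28.9 = 56701.8 cm^2/s^2
sqrt(56701.8) = 238.12140 cm/s
v = 0.78 * 238.12140 = 185.7347 cm/s


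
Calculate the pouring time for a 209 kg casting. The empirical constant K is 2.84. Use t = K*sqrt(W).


Formula: t = K * sqrt(W)
sqrt(W) = sqrt(209) = 14.45683
t = 2.84 * 14.45683 = 41.0574 s


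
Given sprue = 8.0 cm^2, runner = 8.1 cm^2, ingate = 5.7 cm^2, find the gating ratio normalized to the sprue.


Sprue:Runner:Ingate = 1 : 8.1/8.0 : 5.7/8.0 = 1:1.01:0.71
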